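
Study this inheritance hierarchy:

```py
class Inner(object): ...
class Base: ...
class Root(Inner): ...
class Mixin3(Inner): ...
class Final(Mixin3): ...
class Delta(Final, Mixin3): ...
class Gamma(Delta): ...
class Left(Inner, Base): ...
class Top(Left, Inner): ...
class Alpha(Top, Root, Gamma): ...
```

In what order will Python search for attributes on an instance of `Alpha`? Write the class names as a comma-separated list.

Alpha, Top, Left, Root, Gamma, Delta, Final, Mixin3, Inner, Base, object

L[Alpha] = Alpha + merge(L[Top], L[Root], L[Gamma], [Top Root Gamma])
  take Top:  [Top Left Inner Base object] + [Root Inner object] + [Gamma Delta Final Mixin3 Inner object] + [Top Root Gamma]
  take Left:  [Left Inner Base object] + [Root Inner object] + [Gamma Delta Final Mixin3 Inner object] + [Root Gamma]
  take Root:  [Inner Base object] + [Root Inner object] + [Gamma Delta Final Mixin3 Inner object] + [Root Gamma]
  take Gamma:  [Inner Base object] + [Inner object] + [Gamma Delta Final Mixin3 Inner object] + [Gamma]
  take Delta:  [Inner Base object] + [Inner object] + [Delta Final Mixin3 Inner object]
  take Final:  [Inner Base object] + [Inner object] + [Final Mixin3 Inner object]
  take Mixin3:  [Inner Base object] + [Inner object] + [Mixin3 Inner object]
  take Inner:  [Inner Base object] + [Inner object] + [Inner object]
  take Base:  [Base object] + [object] + [object]
  take object:  [object] + [object] + [object]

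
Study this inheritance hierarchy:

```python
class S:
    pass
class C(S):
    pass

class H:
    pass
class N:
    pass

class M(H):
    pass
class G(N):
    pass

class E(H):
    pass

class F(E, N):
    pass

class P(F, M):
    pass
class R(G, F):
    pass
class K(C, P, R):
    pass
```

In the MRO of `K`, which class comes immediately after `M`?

L[K] = K + merge(L[C], L[P], L[R], [C P R])
  take C:  [C S object] + [P F E M H N object] + [R G F E H N object] + [C P R]
  take S:  [S object] + [P F E M H N object] + [R G F E H N object] + [P R]
  take P:  [object] + [P F E M H N object] + [R G F E H N object] + [P R]
  take R:  [object] + [F E M H N object] + [R G F E H N object] + [R]
  take G:  [object] + [F E M H N object] + [G F E H N object]
  take F:  [object] + [F E M H N object] + [F E H N object]
  take E:  [object] + [E M H N object] + [E H N object]
  take M:  [object] + [M H N object] + [H N object]
  take H:  [object] + [H N object] + [H N object]
  take N:  [object] + [N object] + [N object]
  take object:  [object] + [object] + [object]
MRO: K C S P R G F E M H N object
M is at position 8; next is H.

H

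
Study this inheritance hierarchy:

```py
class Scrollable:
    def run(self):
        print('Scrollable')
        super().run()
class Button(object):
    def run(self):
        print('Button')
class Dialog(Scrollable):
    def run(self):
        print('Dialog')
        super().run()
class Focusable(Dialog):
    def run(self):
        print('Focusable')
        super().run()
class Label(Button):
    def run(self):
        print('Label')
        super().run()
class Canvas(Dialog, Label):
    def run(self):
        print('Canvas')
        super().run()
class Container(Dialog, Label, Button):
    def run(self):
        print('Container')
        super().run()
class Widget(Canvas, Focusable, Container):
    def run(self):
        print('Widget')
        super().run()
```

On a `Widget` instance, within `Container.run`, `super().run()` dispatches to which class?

Dialog

L[Widget] = Widget + merge(L[Canvas], L[Focusable], L[Container], [Canvas Focusable Container])
  take Canvas:  [Canvas Dialog Scrollable Label Button object] + [Focusable Dialog Scrollable object] + [Container Dialog Scrollable Label Button object] + [Canvas Focusable Container]
  take Focusable:  [Dialog Scrollable Label Button object] + [Focusable Dialog Scrollable object] + [Container Dialog Scrollable Label Button object] + [Focusable Container]
  take Container:  [Dialog Scrollable Label Button object] + [Dialog Scrollable object] + [Container Dialog Scrollable Label Button object] + [Container]
  take Dialog:  [Dialog Scrollable Label Button object] + [Dialog Scrollable object] + [Dialog Scrollable Label Button object]
  take Scrollable:  [Scrollable Label Button object] + [Scrollable object] + [Scrollable Label Button object]
  take Label:  [Label Button object] + [object] + [Label Button object]
  take Button:  [Button object] + [object] + [Button object]
  take object:  [object] + [object] + [object]
MRO: Widget Canvas Focusable Container Dialog Scrollable Label Button object
super() in Container.run on a Widget instance goes to the class after Container in Widget's MRO: Dialog.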